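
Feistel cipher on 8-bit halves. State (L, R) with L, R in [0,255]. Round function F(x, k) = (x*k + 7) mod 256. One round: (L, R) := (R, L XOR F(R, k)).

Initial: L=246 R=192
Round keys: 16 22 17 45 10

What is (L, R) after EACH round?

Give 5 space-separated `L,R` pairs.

Round 1 (k=16): L=192 R=241
Round 2 (k=22): L=241 R=125
Round 3 (k=17): L=125 R=165
Round 4 (k=45): L=165 R=117
Round 5 (k=10): L=117 R=60

Answer: 192,241 241,125 125,165 165,117 117,60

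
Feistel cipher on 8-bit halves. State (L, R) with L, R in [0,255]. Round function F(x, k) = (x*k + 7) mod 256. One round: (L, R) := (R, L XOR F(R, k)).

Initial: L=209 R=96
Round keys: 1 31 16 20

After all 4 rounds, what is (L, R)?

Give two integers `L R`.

Round 1 (k=1): L=96 R=182
Round 2 (k=31): L=182 R=113
Round 3 (k=16): L=113 R=161
Round 4 (k=20): L=161 R=234

Answer: 161 234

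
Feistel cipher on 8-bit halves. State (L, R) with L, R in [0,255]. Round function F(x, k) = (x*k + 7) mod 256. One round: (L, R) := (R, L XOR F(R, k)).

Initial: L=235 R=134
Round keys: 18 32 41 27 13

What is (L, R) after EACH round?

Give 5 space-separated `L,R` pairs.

Round 1 (k=18): L=134 R=152
Round 2 (k=32): L=152 R=129
Round 3 (k=41): L=129 R=40
Round 4 (k=27): L=40 R=190
Round 5 (k=13): L=190 R=133

Answer: 134,152 152,129 129,40 40,190 190,133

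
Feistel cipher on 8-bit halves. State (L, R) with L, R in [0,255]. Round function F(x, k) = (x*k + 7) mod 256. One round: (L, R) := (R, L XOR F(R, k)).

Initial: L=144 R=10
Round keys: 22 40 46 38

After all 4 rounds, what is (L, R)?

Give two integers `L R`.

Answer: 126 78

Derivation:
Round 1 (k=22): L=10 R=115
Round 2 (k=40): L=115 R=245
Round 3 (k=46): L=245 R=126
Round 4 (k=38): L=126 R=78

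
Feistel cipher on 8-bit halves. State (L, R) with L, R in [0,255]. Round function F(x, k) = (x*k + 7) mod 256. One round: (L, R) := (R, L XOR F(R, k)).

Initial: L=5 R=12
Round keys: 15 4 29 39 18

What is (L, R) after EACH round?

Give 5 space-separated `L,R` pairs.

Round 1 (k=15): L=12 R=190
Round 2 (k=4): L=190 R=243
Round 3 (k=29): L=243 R=48
Round 4 (k=39): L=48 R=164
Round 5 (k=18): L=164 R=191

Answer: 12,190 190,243 243,48 48,164 164,191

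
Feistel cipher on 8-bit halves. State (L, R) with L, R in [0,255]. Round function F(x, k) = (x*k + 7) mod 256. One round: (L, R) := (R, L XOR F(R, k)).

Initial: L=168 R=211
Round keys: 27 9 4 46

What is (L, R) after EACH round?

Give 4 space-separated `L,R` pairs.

Round 1 (k=27): L=211 R=224
Round 2 (k=9): L=224 R=52
Round 3 (k=4): L=52 R=55
Round 4 (k=46): L=55 R=221

Answer: 211,224 224,52 52,55 55,221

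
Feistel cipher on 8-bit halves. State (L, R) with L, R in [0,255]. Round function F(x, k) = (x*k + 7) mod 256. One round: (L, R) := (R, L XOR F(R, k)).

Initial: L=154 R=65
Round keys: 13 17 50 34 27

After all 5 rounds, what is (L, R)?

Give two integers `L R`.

Round 1 (k=13): L=65 R=206
Round 2 (k=17): L=206 R=244
Round 3 (k=50): L=244 R=97
Round 4 (k=34): L=97 R=29
Round 5 (k=27): L=29 R=119

Answer: 29 119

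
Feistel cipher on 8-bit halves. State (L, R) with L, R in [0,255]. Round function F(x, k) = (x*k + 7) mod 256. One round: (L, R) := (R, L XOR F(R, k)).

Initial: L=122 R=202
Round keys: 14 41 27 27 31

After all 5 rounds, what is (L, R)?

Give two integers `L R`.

Round 1 (k=14): L=202 R=105
Round 2 (k=41): L=105 R=18
Round 3 (k=27): L=18 R=132
Round 4 (k=27): L=132 R=225
Round 5 (k=31): L=225 R=194

Answer: 225 194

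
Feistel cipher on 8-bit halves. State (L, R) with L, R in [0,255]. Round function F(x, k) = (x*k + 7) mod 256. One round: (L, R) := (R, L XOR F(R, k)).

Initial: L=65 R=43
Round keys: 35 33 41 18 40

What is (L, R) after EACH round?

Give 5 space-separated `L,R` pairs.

Answer: 43,169 169,251 251,147 147,166 166,100

Derivation:
Round 1 (k=35): L=43 R=169
Round 2 (k=33): L=169 R=251
Round 3 (k=41): L=251 R=147
Round 4 (k=18): L=147 R=166
Round 5 (k=40): L=166 R=100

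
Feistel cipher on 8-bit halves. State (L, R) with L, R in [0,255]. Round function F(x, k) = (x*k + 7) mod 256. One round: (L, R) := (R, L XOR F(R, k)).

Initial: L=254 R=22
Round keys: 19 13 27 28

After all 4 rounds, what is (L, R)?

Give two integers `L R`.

Round 1 (k=19): L=22 R=87
Round 2 (k=13): L=87 R=100
Round 3 (k=27): L=100 R=196
Round 4 (k=28): L=196 R=19

Answer: 196 19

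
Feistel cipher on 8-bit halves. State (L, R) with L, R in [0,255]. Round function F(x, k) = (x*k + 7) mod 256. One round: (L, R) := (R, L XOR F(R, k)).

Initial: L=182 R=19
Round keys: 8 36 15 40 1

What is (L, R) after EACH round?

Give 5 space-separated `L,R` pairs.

Answer: 19,41 41,216 216,134 134,47 47,176

Derivation:
Round 1 (k=8): L=19 R=41
Round 2 (k=36): L=41 R=216
Round 3 (k=15): L=216 R=134
Round 4 (k=40): L=134 R=47
Round 5 (k=1): L=47 R=176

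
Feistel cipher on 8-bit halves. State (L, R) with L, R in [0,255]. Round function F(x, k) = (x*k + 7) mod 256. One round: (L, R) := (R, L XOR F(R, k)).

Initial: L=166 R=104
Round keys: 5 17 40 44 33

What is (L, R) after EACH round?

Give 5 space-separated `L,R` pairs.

Answer: 104,169 169,40 40,238 238,199 199,64

Derivation:
Round 1 (k=5): L=104 R=169
Round 2 (k=17): L=169 R=40
Round 3 (k=40): L=40 R=238
Round 4 (k=44): L=238 R=199
Round 5 (k=33): L=199 R=64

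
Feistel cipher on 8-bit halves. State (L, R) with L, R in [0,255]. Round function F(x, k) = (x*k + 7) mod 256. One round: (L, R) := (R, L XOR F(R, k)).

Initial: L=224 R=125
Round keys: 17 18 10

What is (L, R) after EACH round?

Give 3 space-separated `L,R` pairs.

Answer: 125,180 180,210 210,143

Derivation:
Round 1 (k=17): L=125 R=180
Round 2 (k=18): L=180 R=210
Round 3 (k=10): L=210 R=143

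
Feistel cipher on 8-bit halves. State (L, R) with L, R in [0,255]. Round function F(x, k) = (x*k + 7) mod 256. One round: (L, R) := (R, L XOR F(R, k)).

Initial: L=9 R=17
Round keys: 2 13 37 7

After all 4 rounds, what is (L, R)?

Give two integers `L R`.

Answer: 117 140

Derivation:
Round 1 (k=2): L=17 R=32
Round 2 (k=13): L=32 R=182
Round 3 (k=37): L=182 R=117
Round 4 (k=7): L=117 R=140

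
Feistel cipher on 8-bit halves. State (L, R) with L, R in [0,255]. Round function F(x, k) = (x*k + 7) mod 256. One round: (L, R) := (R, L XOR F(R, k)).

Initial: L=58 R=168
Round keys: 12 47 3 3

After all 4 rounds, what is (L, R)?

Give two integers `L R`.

Round 1 (k=12): L=168 R=221
Round 2 (k=47): L=221 R=50
Round 3 (k=3): L=50 R=64
Round 4 (k=3): L=64 R=245

Answer: 64 245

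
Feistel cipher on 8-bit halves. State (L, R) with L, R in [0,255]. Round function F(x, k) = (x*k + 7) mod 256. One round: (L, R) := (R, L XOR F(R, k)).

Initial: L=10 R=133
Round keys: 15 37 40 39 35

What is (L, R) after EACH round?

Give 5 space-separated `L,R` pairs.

Round 1 (k=15): L=133 R=216
Round 2 (k=37): L=216 R=186
Round 3 (k=40): L=186 R=207
Round 4 (k=39): L=207 R=42
Round 5 (k=35): L=42 R=10

Answer: 133,216 216,186 186,207 207,42 42,10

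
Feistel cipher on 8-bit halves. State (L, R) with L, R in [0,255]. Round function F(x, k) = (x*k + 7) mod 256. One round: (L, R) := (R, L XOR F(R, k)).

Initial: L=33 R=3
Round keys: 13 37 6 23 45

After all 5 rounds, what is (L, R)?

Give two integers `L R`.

Answer: 36 121

Derivation:
Round 1 (k=13): L=3 R=15
Round 2 (k=37): L=15 R=49
Round 3 (k=6): L=49 R=34
Round 4 (k=23): L=34 R=36
Round 5 (k=45): L=36 R=121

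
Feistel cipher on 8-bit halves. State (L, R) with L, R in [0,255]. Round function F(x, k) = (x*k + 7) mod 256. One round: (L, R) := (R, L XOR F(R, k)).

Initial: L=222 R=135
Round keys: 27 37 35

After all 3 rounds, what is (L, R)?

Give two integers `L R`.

Round 1 (k=27): L=135 R=154
Round 2 (k=37): L=154 R=206
Round 3 (k=35): L=206 R=171

Answer: 206 171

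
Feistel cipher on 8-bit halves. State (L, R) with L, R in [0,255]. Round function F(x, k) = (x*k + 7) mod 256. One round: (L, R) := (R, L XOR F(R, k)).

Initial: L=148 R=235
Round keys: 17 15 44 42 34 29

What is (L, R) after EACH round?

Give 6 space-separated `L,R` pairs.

Round 1 (k=17): L=235 R=54
Round 2 (k=15): L=54 R=218
Round 3 (k=44): L=218 R=73
Round 4 (k=42): L=73 R=219
Round 5 (k=34): L=219 R=84
Round 6 (k=29): L=84 R=80

Answer: 235,54 54,218 218,73 73,219 219,84 84,80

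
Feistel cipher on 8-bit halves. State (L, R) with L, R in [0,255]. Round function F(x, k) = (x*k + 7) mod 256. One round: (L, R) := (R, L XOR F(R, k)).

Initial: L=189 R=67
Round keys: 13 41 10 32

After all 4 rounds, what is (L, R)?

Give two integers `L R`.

Round 1 (k=13): L=67 R=211
Round 2 (k=41): L=211 R=145
Round 3 (k=10): L=145 R=98
Round 4 (k=32): L=98 R=214

Answer: 98 214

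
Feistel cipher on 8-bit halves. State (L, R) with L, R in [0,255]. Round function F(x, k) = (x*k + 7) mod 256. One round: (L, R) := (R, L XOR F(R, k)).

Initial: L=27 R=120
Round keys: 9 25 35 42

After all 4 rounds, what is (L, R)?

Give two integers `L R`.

Answer: 100 156

Derivation:
Round 1 (k=9): L=120 R=36
Round 2 (k=25): L=36 R=243
Round 3 (k=35): L=243 R=100
Round 4 (k=42): L=100 R=156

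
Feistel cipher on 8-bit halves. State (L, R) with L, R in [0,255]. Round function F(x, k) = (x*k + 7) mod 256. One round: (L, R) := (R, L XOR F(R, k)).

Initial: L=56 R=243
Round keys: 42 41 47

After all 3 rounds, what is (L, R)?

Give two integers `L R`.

Round 1 (k=42): L=243 R=221
Round 2 (k=41): L=221 R=159
Round 3 (k=47): L=159 R=229

Answer: 159 229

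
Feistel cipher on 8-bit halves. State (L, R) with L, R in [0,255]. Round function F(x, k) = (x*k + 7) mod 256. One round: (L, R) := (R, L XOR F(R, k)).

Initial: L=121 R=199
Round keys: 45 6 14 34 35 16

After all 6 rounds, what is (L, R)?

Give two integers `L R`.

Answer: 114 238

Derivation:
Round 1 (k=45): L=199 R=123
Round 2 (k=6): L=123 R=46
Round 3 (k=14): L=46 R=240
Round 4 (k=34): L=240 R=201
Round 5 (k=35): L=201 R=114
Round 6 (k=16): L=114 R=238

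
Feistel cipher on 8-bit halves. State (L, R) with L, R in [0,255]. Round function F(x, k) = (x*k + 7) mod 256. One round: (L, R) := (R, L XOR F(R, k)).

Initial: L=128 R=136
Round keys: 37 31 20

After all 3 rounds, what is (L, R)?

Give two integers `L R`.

Answer: 48 232

Derivation:
Round 1 (k=37): L=136 R=47
Round 2 (k=31): L=47 R=48
Round 3 (k=20): L=48 R=232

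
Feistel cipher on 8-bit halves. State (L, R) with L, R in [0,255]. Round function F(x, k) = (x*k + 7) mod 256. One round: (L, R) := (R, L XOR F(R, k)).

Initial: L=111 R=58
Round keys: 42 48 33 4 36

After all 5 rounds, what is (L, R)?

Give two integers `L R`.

Round 1 (k=42): L=58 R=228
Round 2 (k=48): L=228 R=253
Round 3 (k=33): L=253 R=64
Round 4 (k=4): L=64 R=250
Round 5 (k=36): L=250 R=111

Answer: 250 111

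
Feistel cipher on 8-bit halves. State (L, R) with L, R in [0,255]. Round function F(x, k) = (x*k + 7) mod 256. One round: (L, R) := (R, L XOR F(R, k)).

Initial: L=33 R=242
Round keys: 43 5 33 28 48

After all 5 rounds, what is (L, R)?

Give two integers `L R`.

Round 1 (k=43): L=242 R=140
Round 2 (k=5): L=140 R=49
Round 3 (k=33): L=49 R=212
Round 4 (k=28): L=212 R=6
Round 5 (k=48): L=6 R=243

Answer: 6 243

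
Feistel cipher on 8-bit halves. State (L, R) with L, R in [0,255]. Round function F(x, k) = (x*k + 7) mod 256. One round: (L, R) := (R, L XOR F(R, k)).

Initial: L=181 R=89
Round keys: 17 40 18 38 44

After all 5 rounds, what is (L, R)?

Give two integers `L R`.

Answer: 93 213

Derivation:
Round 1 (k=17): L=89 R=69
Round 2 (k=40): L=69 R=150
Round 3 (k=18): L=150 R=214
Round 4 (k=38): L=214 R=93
Round 5 (k=44): L=93 R=213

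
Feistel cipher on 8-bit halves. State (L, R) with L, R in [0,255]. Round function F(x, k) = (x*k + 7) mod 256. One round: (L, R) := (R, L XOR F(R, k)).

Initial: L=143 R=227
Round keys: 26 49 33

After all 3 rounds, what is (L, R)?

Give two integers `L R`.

Answer: 98 51

Derivation:
Round 1 (k=26): L=227 R=154
Round 2 (k=49): L=154 R=98
Round 3 (k=33): L=98 R=51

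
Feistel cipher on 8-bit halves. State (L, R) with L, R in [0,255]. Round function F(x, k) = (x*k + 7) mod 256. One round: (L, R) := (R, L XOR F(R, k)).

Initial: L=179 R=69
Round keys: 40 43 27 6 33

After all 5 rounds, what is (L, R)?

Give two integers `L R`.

Round 1 (k=40): L=69 R=124
Round 2 (k=43): L=124 R=158
Round 3 (k=27): L=158 R=205
Round 4 (k=6): L=205 R=75
Round 5 (k=33): L=75 R=127

Answer: 75 127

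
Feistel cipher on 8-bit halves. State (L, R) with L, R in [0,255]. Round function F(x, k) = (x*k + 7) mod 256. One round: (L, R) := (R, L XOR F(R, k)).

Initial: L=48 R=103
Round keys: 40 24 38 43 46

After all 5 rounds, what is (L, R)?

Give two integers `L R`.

Round 1 (k=40): L=103 R=47
Round 2 (k=24): L=47 R=8
Round 3 (k=38): L=8 R=24
Round 4 (k=43): L=24 R=7
Round 5 (k=46): L=7 R=81

Answer: 7 81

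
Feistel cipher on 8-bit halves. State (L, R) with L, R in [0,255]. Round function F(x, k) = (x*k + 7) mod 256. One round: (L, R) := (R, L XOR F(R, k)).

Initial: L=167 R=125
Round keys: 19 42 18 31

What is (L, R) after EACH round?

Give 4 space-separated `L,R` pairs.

Answer: 125,233 233,60 60,214 214,205

Derivation:
Round 1 (k=19): L=125 R=233
Round 2 (k=42): L=233 R=60
Round 3 (k=18): L=60 R=214
Round 4 (k=31): L=214 R=205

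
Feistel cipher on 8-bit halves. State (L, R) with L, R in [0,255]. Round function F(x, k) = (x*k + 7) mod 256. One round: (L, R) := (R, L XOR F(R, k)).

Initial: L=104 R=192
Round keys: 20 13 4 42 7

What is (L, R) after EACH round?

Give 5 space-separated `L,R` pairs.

Round 1 (k=20): L=192 R=111
Round 2 (k=13): L=111 R=106
Round 3 (k=4): L=106 R=192
Round 4 (k=42): L=192 R=237
Round 5 (k=7): L=237 R=66

Answer: 192,111 111,106 106,192 192,237 237,66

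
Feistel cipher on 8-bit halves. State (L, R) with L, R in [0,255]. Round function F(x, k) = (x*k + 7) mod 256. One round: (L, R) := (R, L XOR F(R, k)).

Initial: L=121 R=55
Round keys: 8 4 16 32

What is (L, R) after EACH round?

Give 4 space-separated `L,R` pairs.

Round 1 (k=8): L=55 R=198
Round 2 (k=4): L=198 R=40
Round 3 (k=16): L=40 R=65
Round 4 (k=32): L=65 R=15

Answer: 55,198 198,40 40,65 65,15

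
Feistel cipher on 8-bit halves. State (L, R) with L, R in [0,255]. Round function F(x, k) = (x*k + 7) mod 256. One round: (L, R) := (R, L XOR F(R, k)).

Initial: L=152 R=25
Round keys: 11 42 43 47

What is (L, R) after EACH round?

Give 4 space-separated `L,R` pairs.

Answer: 25,130 130,66 66,159 159,122

Derivation:
Round 1 (k=11): L=25 R=130
Round 2 (k=42): L=130 R=66
Round 3 (k=43): L=66 R=159
Round 4 (k=47): L=159 R=122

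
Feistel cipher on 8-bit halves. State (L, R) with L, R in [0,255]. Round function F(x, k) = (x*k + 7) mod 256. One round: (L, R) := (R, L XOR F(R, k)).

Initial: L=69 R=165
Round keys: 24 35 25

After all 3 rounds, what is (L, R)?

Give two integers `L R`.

Round 1 (k=24): L=165 R=58
Round 2 (k=35): L=58 R=80
Round 3 (k=25): L=80 R=237

Answer: 80 237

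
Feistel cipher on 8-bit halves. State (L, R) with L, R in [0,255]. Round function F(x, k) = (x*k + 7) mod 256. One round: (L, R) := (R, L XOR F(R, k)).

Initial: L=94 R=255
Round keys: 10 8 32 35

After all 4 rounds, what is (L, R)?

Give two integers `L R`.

Answer: 164 147

Derivation:
Round 1 (k=10): L=255 R=163
Round 2 (k=8): L=163 R=224
Round 3 (k=32): L=224 R=164
Round 4 (k=35): L=164 R=147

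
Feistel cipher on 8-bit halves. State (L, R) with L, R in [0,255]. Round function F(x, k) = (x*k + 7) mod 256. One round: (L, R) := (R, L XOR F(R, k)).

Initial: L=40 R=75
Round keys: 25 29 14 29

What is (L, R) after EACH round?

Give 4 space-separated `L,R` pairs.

Answer: 75,114 114,186 186,65 65,222

Derivation:
Round 1 (k=25): L=75 R=114
Round 2 (k=29): L=114 R=186
Round 3 (k=14): L=186 R=65
Round 4 (k=29): L=65 R=222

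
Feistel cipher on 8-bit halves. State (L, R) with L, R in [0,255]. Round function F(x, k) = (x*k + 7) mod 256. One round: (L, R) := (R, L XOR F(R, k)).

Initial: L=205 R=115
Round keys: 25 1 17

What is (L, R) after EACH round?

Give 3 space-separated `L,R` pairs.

Answer: 115,143 143,229 229,179

Derivation:
Round 1 (k=25): L=115 R=143
Round 2 (k=1): L=143 R=229
Round 3 (k=17): L=229 R=179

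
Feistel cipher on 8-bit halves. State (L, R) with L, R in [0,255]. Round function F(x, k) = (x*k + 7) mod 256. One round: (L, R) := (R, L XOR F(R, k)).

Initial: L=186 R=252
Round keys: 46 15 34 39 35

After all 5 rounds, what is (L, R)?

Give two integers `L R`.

Answer: 31 178

Derivation:
Round 1 (k=46): L=252 R=245
Round 2 (k=15): L=245 R=158
Round 3 (k=34): L=158 R=246
Round 4 (k=39): L=246 R=31
Round 5 (k=35): L=31 R=178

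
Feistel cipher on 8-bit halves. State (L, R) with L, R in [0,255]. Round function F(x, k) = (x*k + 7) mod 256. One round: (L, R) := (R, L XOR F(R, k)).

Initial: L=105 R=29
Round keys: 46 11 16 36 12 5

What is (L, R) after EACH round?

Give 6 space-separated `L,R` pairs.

Round 1 (k=46): L=29 R=84
Round 2 (k=11): L=84 R=190
Round 3 (k=16): L=190 R=179
Round 4 (k=36): L=179 R=141
Round 5 (k=12): L=141 R=16
Round 6 (k=5): L=16 R=218

Answer: 29,84 84,190 190,179 179,141 141,16 16,218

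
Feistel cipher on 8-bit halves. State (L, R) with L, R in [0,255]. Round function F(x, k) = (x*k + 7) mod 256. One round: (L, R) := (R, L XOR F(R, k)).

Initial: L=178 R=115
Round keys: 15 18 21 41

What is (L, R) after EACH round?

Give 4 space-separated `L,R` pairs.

Round 1 (k=15): L=115 R=118
Round 2 (k=18): L=118 R=32
Round 3 (k=21): L=32 R=209
Round 4 (k=41): L=209 R=160

Answer: 115,118 118,32 32,209 209,160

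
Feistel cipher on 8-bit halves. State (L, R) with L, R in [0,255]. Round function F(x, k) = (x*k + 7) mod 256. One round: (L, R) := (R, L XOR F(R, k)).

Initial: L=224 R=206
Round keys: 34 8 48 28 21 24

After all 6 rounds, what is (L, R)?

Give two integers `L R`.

Answer: 209 249

Derivation:
Round 1 (k=34): L=206 R=131
Round 2 (k=8): L=131 R=209
Round 3 (k=48): L=209 R=180
Round 4 (k=28): L=180 R=102
Round 5 (k=21): L=102 R=209
Round 6 (k=24): L=209 R=249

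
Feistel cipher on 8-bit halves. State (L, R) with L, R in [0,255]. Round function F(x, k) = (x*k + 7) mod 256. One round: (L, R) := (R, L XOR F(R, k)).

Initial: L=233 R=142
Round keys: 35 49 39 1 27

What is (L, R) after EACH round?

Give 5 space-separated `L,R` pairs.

Round 1 (k=35): L=142 R=152
Round 2 (k=49): L=152 R=145
Round 3 (k=39): L=145 R=134
Round 4 (k=1): L=134 R=28
Round 5 (k=27): L=28 R=125

Answer: 142,152 152,145 145,134 134,28 28,125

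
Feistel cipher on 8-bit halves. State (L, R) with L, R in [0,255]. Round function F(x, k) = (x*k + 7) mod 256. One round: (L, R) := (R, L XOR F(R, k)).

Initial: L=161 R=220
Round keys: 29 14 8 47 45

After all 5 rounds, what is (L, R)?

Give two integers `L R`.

Answer: 149 149

Derivation:
Round 1 (k=29): L=220 R=82
Round 2 (k=14): L=82 R=95
Round 3 (k=8): L=95 R=173
Round 4 (k=47): L=173 R=149
Round 5 (k=45): L=149 R=149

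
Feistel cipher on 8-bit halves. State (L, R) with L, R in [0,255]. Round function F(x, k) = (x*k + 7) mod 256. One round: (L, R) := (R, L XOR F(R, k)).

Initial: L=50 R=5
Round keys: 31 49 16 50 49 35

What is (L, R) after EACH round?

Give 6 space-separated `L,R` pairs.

Answer: 5,144 144,146 146,183 183,87 87,25 25,37

Derivation:
Round 1 (k=31): L=5 R=144
Round 2 (k=49): L=144 R=146
Round 3 (k=16): L=146 R=183
Round 4 (k=50): L=183 R=87
Round 5 (k=49): L=87 R=25
Round 6 (k=35): L=25 R=37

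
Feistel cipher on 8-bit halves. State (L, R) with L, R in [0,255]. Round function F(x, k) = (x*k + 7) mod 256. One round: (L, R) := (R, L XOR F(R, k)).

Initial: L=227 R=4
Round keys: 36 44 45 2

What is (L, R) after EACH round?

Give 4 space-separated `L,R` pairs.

Answer: 4,116 116,243 243,202 202,104

Derivation:
Round 1 (k=36): L=4 R=116
Round 2 (k=44): L=116 R=243
Round 3 (k=45): L=243 R=202
Round 4 (k=2): L=202 R=104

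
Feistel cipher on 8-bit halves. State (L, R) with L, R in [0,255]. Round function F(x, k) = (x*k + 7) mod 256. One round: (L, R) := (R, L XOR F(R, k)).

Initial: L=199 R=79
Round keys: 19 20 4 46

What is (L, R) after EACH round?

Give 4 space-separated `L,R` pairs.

Round 1 (k=19): L=79 R=35
Round 2 (k=20): L=35 R=140
Round 3 (k=4): L=140 R=20
Round 4 (k=46): L=20 R=19

Answer: 79,35 35,140 140,20 20,19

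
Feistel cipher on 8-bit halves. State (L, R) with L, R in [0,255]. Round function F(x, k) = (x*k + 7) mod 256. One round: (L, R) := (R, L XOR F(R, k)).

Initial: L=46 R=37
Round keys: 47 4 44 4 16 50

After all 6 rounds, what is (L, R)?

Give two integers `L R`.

Round 1 (k=47): L=37 R=252
Round 2 (k=4): L=252 R=210
Round 3 (k=44): L=210 R=227
Round 4 (k=4): L=227 R=65
Round 5 (k=16): L=65 R=244
Round 6 (k=50): L=244 R=238

Answer: 244 238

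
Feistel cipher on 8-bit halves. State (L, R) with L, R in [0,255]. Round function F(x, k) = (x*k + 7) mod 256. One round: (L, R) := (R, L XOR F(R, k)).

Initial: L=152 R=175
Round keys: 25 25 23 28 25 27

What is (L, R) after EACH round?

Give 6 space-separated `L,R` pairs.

Answer: 175,134 134,178 178,131 131,233 233,75 75,25

Derivation:
Round 1 (k=25): L=175 R=134
Round 2 (k=25): L=134 R=178
Round 3 (k=23): L=178 R=131
Round 4 (k=28): L=131 R=233
Round 5 (k=25): L=233 R=75
Round 6 (k=27): L=75 R=25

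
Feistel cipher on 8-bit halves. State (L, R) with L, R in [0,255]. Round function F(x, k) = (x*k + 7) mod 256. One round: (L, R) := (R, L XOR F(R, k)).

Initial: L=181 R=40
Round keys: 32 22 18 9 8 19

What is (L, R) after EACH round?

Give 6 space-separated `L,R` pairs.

Round 1 (k=32): L=40 R=178
Round 2 (k=22): L=178 R=123
Round 3 (k=18): L=123 R=31
Round 4 (k=9): L=31 R=101
Round 5 (k=8): L=101 R=48
Round 6 (k=19): L=48 R=242

Answer: 40,178 178,123 123,31 31,101 101,48 48,242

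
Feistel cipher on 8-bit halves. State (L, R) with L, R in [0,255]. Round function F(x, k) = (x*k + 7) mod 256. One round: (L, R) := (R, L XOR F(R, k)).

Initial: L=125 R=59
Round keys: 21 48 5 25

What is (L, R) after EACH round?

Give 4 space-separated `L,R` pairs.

Answer: 59,163 163,172 172,192 192,107

Derivation:
Round 1 (k=21): L=59 R=163
Round 2 (k=48): L=163 R=172
Round 3 (k=5): L=172 R=192
Round 4 (k=25): L=192 R=107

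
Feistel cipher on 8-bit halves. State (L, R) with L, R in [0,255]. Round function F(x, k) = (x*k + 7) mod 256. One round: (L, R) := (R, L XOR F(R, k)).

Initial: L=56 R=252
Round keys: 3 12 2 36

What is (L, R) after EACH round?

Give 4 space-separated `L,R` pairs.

Answer: 252,195 195,215 215,118 118,72

Derivation:
Round 1 (k=3): L=252 R=195
Round 2 (k=12): L=195 R=215
Round 3 (k=2): L=215 R=118
Round 4 (k=36): L=118 R=72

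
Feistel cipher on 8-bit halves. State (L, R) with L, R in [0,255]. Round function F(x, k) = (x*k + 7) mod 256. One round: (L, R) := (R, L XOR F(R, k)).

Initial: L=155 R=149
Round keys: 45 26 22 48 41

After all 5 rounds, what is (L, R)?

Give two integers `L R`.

Round 1 (k=45): L=149 R=163
Round 2 (k=26): L=163 R=0
Round 3 (k=22): L=0 R=164
Round 4 (k=48): L=164 R=199
Round 5 (k=41): L=199 R=66

Answer: 199 66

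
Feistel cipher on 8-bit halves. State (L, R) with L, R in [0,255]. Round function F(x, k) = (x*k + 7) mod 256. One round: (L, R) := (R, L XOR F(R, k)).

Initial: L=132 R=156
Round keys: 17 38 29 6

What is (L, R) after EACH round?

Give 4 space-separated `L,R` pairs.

Answer: 156,231 231,205 205,167 167,60

Derivation:
Round 1 (k=17): L=156 R=231
Round 2 (k=38): L=231 R=205
Round 3 (k=29): L=205 R=167
Round 4 (k=6): L=167 R=60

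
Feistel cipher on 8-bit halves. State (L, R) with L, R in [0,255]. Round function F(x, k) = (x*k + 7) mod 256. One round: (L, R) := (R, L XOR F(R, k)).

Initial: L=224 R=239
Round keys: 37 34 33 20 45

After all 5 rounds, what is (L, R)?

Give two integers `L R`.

Round 1 (k=37): L=239 R=114
Round 2 (k=34): L=114 R=196
Round 3 (k=33): L=196 R=57
Round 4 (k=20): L=57 R=191
Round 5 (k=45): L=191 R=163

Answer: 191 163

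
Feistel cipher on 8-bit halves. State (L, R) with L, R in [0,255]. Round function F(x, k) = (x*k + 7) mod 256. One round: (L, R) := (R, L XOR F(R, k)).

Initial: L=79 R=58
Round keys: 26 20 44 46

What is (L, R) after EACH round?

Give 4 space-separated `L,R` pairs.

Answer: 58,164 164,237 237,103 103,100

Derivation:
Round 1 (k=26): L=58 R=164
Round 2 (k=20): L=164 R=237
Round 3 (k=44): L=237 R=103
Round 4 (k=46): L=103 R=100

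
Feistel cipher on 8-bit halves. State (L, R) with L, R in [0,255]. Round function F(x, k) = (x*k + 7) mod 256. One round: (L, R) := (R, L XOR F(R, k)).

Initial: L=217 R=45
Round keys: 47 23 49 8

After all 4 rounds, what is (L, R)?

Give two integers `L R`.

Round 1 (k=47): L=45 R=147
Round 2 (k=23): L=147 R=17
Round 3 (k=49): L=17 R=219
Round 4 (k=8): L=219 R=206

Answer: 219 206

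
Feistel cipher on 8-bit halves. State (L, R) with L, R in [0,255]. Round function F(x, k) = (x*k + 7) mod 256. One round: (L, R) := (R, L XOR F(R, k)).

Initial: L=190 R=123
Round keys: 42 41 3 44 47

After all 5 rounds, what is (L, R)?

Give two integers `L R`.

Answer: 194 180

Derivation:
Round 1 (k=42): L=123 R=139
Round 2 (k=41): L=139 R=49
Round 3 (k=3): L=49 R=17
Round 4 (k=44): L=17 R=194
Round 5 (k=47): L=194 R=180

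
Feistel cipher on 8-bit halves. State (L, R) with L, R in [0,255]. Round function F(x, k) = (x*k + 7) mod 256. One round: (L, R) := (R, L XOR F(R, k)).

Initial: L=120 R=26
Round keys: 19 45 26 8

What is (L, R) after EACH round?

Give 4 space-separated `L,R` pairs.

Answer: 26,141 141,202 202,6 6,253

Derivation:
Round 1 (k=19): L=26 R=141
Round 2 (k=45): L=141 R=202
Round 3 (k=26): L=202 R=6
Round 4 (k=8): L=6 R=253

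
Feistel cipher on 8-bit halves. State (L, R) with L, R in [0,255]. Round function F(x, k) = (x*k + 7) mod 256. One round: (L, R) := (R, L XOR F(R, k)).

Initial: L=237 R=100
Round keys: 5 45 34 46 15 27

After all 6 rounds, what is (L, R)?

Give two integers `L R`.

Answer: 144 239

Derivation:
Round 1 (k=5): L=100 R=22
Round 2 (k=45): L=22 R=129
Round 3 (k=34): L=129 R=63
Round 4 (k=46): L=63 R=216
Round 5 (k=15): L=216 R=144
Round 6 (k=27): L=144 R=239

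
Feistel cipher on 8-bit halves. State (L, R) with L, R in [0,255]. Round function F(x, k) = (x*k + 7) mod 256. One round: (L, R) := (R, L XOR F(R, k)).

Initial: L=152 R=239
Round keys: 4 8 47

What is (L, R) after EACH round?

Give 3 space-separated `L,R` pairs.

Answer: 239,91 91,48 48,140

Derivation:
Round 1 (k=4): L=239 R=91
Round 2 (k=8): L=91 R=48
Round 3 (k=47): L=48 R=140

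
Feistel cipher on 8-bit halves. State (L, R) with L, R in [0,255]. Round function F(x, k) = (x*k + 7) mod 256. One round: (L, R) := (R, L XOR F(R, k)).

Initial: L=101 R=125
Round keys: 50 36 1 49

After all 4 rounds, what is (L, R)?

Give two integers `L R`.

Round 1 (k=50): L=125 R=20
Round 2 (k=36): L=20 R=170
Round 3 (k=1): L=170 R=165
Round 4 (k=49): L=165 R=54

Answer: 165 54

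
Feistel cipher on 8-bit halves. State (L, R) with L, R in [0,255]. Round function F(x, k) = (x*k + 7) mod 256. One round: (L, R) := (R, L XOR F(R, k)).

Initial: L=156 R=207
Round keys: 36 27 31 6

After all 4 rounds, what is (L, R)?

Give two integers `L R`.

Round 1 (k=36): L=207 R=191
Round 2 (k=27): L=191 R=227
Round 3 (k=31): L=227 R=59
Round 4 (k=6): L=59 R=138

Answer: 59 138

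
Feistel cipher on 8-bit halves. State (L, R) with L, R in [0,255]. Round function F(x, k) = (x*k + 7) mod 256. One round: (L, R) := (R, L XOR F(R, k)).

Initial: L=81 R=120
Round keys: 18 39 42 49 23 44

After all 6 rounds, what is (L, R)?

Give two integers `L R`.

Round 1 (k=18): L=120 R=38
Round 2 (k=39): L=38 R=169
Round 3 (k=42): L=169 R=231
Round 4 (k=49): L=231 R=151
Round 5 (k=23): L=151 R=127
Round 6 (k=44): L=127 R=76

Answer: 127 76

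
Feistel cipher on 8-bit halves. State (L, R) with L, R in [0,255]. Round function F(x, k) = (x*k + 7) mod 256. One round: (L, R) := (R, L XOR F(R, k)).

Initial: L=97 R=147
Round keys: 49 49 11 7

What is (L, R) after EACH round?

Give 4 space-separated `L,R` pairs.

Answer: 147,75 75,241 241,41 41,215

Derivation:
Round 1 (k=49): L=147 R=75
Round 2 (k=49): L=75 R=241
Round 3 (k=11): L=241 R=41
Round 4 (k=7): L=41 R=215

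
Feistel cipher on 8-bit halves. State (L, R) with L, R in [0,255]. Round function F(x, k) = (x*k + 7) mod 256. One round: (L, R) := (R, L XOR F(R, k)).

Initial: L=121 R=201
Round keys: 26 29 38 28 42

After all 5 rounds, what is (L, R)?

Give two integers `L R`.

Answer: 253 42

Derivation:
Round 1 (k=26): L=201 R=8
Round 2 (k=29): L=8 R=38
Round 3 (k=38): L=38 R=163
Round 4 (k=28): L=163 R=253
Round 5 (k=42): L=253 R=42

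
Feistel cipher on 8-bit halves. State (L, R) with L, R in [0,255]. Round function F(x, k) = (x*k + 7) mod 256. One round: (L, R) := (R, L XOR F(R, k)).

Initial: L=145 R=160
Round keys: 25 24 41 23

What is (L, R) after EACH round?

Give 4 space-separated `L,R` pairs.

Round 1 (k=25): L=160 R=54
Round 2 (k=24): L=54 R=183
Round 3 (k=41): L=183 R=96
Round 4 (k=23): L=96 R=16

Answer: 160,54 54,183 183,96 96,16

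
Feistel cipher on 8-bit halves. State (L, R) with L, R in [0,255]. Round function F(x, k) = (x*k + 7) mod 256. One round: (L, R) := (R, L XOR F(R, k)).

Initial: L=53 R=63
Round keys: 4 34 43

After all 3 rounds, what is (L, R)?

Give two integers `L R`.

Answer: 12 61

Derivation:
Round 1 (k=4): L=63 R=54
Round 2 (k=34): L=54 R=12
Round 3 (k=43): L=12 R=61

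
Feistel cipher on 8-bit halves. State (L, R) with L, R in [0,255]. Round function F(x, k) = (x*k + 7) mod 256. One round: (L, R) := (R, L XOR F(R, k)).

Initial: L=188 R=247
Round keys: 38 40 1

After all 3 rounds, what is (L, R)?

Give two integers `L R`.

Round 1 (k=38): L=247 R=13
Round 2 (k=40): L=13 R=248
Round 3 (k=1): L=248 R=242

Answer: 248 242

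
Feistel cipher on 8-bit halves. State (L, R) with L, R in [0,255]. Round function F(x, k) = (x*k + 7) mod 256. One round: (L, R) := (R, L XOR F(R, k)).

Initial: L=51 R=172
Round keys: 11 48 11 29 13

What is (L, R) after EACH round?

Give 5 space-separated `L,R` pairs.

Answer: 172,88 88,43 43,184 184,244 244,211

Derivation:
Round 1 (k=11): L=172 R=88
Round 2 (k=48): L=88 R=43
Round 3 (k=11): L=43 R=184
Round 4 (k=29): L=184 R=244
Round 5 (k=13): L=244 R=211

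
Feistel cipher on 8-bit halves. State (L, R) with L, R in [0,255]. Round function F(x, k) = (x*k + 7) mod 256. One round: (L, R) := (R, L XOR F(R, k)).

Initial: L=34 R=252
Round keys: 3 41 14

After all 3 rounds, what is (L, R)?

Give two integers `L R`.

Answer: 52 6

Derivation:
Round 1 (k=3): L=252 R=217
Round 2 (k=41): L=217 R=52
Round 3 (k=14): L=52 R=6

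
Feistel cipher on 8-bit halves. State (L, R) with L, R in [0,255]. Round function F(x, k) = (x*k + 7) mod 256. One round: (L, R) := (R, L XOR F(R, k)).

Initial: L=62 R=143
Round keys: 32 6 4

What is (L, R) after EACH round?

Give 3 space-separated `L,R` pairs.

Answer: 143,217 217,146 146,150

Derivation:
Round 1 (k=32): L=143 R=217
Round 2 (k=6): L=217 R=146
Round 3 (k=4): L=146 R=150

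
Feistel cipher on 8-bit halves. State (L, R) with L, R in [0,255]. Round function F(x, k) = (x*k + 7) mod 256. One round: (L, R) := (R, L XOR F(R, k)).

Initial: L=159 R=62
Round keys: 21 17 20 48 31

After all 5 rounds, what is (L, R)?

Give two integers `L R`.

Round 1 (k=21): L=62 R=130
Round 2 (k=17): L=130 R=151
Round 3 (k=20): L=151 R=81
Round 4 (k=48): L=81 R=160
Round 5 (k=31): L=160 R=54

Answer: 160 54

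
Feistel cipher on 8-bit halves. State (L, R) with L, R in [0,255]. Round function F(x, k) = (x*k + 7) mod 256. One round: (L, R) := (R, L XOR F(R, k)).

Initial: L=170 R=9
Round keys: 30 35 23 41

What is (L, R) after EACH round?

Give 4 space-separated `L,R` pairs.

Round 1 (k=30): L=9 R=191
Round 2 (k=35): L=191 R=45
Round 3 (k=23): L=45 R=173
Round 4 (k=41): L=173 R=145

Answer: 9,191 191,45 45,173 173,145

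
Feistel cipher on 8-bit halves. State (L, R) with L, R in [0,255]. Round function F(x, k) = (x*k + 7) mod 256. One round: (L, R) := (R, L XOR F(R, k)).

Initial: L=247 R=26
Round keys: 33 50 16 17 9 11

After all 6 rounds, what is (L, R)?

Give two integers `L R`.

Answer: 225 227

Derivation:
Round 1 (k=33): L=26 R=150
Round 2 (k=50): L=150 R=73
Round 3 (k=16): L=73 R=1
Round 4 (k=17): L=1 R=81
Round 5 (k=9): L=81 R=225
Round 6 (k=11): L=225 R=227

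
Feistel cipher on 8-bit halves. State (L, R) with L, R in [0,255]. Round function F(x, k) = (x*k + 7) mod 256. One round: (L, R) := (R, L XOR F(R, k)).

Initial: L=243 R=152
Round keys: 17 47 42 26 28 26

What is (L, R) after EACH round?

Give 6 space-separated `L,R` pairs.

Round 1 (k=17): L=152 R=236
Round 2 (k=47): L=236 R=195
Round 3 (k=42): L=195 R=233
Round 4 (k=26): L=233 R=114
Round 5 (k=28): L=114 R=150
Round 6 (k=26): L=150 R=49

Answer: 152,236 236,195 195,233 233,114 114,150 150,49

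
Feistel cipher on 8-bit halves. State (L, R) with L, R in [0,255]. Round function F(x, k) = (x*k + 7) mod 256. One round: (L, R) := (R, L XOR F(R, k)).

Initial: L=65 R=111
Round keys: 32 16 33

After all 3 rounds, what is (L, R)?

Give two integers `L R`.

Round 1 (k=32): L=111 R=166
Round 2 (k=16): L=166 R=8
Round 3 (k=33): L=8 R=169

Answer: 8 169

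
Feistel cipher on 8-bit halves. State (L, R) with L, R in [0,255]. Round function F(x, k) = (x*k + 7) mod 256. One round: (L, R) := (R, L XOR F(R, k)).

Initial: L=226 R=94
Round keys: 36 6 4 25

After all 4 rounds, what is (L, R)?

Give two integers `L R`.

Round 1 (k=36): L=94 R=221
Round 2 (k=6): L=221 R=107
Round 3 (k=4): L=107 R=110
Round 4 (k=25): L=110 R=174

Answer: 110 174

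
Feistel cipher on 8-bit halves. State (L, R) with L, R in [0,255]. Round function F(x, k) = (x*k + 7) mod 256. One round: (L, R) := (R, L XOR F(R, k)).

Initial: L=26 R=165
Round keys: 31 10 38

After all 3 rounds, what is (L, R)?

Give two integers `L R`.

Answer: 82 43

Derivation:
Round 1 (k=31): L=165 R=24
Round 2 (k=10): L=24 R=82
Round 3 (k=38): L=82 R=43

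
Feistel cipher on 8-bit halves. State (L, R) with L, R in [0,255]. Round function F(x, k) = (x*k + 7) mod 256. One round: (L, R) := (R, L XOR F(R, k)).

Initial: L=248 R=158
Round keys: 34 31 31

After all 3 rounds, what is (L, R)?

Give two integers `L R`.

Answer: 242 174

Derivation:
Round 1 (k=34): L=158 R=251
Round 2 (k=31): L=251 R=242
Round 3 (k=31): L=242 R=174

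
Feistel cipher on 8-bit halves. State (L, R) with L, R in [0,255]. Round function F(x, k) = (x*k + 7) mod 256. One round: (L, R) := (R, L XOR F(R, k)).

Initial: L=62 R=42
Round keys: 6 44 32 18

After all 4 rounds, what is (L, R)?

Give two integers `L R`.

Answer: 26 114

Derivation:
Round 1 (k=6): L=42 R=61
Round 2 (k=44): L=61 R=169
Round 3 (k=32): L=169 R=26
Round 4 (k=18): L=26 R=114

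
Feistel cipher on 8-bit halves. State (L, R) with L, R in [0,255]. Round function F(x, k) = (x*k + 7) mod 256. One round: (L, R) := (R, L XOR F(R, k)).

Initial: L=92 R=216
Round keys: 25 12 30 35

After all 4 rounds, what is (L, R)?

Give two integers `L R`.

Answer: 194 126

Derivation:
Round 1 (k=25): L=216 R=67
Round 2 (k=12): L=67 R=243
Round 3 (k=30): L=243 R=194
Round 4 (k=35): L=194 R=126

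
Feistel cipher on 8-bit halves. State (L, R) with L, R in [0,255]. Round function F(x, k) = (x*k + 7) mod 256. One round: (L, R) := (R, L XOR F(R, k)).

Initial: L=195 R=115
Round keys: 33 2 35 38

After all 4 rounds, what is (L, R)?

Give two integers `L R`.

Answer: 60 165

Derivation:
Round 1 (k=33): L=115 R=25
Round 2 (k=2): L=25 R=74
Round 3 (k=35): L=74 R=60
Round 4 (k=38): L=60 R=165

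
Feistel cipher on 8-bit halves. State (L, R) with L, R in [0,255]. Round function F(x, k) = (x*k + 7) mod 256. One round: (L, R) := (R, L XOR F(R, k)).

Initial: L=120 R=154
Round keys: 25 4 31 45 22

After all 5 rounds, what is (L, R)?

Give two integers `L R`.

Answer: 203 230

Derivation:
Round 1 (k=25): L=154 R=105
Round 2 (k=4): L=105 R=49
Round 3 (k=31): L=49 R=159
Round 4 (k=45): L=159 R=203
Round 5 (k=22): L=203 R=230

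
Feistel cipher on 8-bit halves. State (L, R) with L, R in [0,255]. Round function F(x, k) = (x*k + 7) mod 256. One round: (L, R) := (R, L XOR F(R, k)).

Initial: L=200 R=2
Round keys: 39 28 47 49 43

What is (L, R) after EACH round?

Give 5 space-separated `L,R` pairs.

Round 1 (k=39): L=2 R=157
Round 2 (k=28): L=157 R=49
Round 3 (k=47): L=49 R=155
Round 4 (k=49): L=155 R=131
Round 5 (k=43): L=131 R=147

Answer: 2,157 157,49 49,155 155,131 131,147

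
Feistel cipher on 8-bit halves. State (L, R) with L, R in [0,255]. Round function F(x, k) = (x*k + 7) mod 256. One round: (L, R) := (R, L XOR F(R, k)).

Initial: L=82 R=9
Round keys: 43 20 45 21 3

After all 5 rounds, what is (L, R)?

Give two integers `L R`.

Round 1 (k=43): L=9 R=216
Round 2 (k=20): L=216 R=238
Round 3 (k=45): L=238 R=5
Round 4 (k=21): L=5 R=158
Round 5 (k=3): L=158 R=228

Answer: 158 228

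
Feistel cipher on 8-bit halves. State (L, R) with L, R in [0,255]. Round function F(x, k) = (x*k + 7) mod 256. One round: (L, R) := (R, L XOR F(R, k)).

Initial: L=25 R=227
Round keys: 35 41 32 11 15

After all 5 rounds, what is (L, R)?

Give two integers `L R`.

Round 1 (k=35): L=227 R=9
Round 2 (k=41): L=9 R=155
Round 3 (k=32): L=155 R=110
Round 4 (k=11): L=110 R=90
Round 5 (k=15): L=90 R=35

Answer: 90 35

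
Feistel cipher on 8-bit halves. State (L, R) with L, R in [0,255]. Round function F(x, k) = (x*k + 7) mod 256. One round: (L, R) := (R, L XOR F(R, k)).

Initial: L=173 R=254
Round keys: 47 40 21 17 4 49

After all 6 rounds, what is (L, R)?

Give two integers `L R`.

Answer: 111 72

Derivation:
Round 1 (k=47): L=254 R=4
Round 2 (k=40): L=4 R=89
Round 3 (k=21): L=89 R=80
Round 4 (k=17): L=80 R=14
Round 5 (k=4): L=14 R=111
Round 6 (k=49): L=111 R=72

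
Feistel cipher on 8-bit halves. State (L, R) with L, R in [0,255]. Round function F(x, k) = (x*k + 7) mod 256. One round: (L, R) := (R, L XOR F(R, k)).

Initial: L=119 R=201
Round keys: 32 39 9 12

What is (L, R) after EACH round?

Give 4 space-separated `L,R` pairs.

Answer: 201,80 80,254 254,165 165,61

Derivation:
Round 1 (k=32): L=201 R=80
Round 2 (k=39): L=80 R=254
Round 3 (k=9): L=254 R=165
Round 4 (k=12): L=165 R=61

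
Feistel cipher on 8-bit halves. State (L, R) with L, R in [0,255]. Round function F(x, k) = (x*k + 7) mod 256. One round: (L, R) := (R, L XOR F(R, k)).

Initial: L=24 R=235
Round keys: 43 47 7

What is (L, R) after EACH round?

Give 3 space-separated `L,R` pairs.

Round 1 (k=43): L=235 R=152
Round 2 (k=47): L=152 R=4
Round 3 (k=7): L=4 R=187

Answer: 235,152 152,4 4,187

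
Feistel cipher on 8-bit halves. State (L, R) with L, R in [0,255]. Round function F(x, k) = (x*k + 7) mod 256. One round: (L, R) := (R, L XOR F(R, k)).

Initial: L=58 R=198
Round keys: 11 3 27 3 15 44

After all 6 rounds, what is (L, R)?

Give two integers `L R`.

Round 1 (k=11): L=198 R=179
Round 2 (k=3): L=179 R=230
Round 3 (k=27): L=230 R=250
Round 4 (k=3): L=250 R=19
Round 5 (k=15): L=19 R=222
Round 6 (k=44): L=222 R=60

Answer: 222 60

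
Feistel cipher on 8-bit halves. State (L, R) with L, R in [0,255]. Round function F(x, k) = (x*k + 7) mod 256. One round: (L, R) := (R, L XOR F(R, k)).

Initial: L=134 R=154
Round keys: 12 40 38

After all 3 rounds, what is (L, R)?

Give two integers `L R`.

Answer: 117 220

Derivation:
Round 1 (k=12): L=154 R=185
Round 2 (k=40): L=185 R=117
Round 3 (k=38): L=117 R=220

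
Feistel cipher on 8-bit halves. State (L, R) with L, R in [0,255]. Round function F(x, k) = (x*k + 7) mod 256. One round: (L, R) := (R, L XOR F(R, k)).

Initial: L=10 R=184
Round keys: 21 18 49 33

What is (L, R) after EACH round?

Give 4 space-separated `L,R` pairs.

Answer: 184,21 21,57 57,229 229,181

Derivation:
Round 1 (k=21): L=184 R=21
Round 2 (k=18): L=21 R=57
Round 3 (k=49): L=57 R=229
Round 4 (k=33): L=229 R=181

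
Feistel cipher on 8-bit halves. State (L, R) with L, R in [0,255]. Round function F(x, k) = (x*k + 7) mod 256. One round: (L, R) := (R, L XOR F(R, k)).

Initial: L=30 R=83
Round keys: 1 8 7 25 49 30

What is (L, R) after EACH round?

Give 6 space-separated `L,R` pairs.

Answer: 83,68 68,116 116,119 119,210 210,78 78,249

Derivation:
Round 1 (k=1): L=83 R=68
Round 2 (k=8): L=68 R=116
Round 3 (k=7): L=116 R=119
Round 4 (k=25): L=119 R=210
Round 5 (k=49): L=210 R=78
Round 6 (k=30): L=78 R=249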